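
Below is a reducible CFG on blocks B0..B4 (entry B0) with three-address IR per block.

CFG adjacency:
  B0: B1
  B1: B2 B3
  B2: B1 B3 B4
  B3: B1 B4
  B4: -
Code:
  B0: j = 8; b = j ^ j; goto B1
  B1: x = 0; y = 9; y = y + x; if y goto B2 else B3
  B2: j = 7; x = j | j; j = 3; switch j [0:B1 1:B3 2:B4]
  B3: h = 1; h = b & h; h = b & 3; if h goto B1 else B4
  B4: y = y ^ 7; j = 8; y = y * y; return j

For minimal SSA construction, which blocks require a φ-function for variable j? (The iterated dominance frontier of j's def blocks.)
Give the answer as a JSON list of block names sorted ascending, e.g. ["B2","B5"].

Answer: ["B1", "B3", "B4"]

Derivation:
idom tree: B1←B0 B2←B1 B3←B1 B4←B1
Dom∩ at merges:
  B1: preds {B0,B2,B3}: {B0} ∩ {B0,B1,B2} ∩ {B0,B1,B3} = {B0}; idom=B0
  B3: preds {B1,B2}: {B0,B1} ∩ {B0,B1,B2} = {B0,B1}; idom=B1
  B4: preds {B2,B3}: {B0,B1,B2} ∩ {B0,B1,B3} = {B0,B1}; idom=B1

DF walk-up:
  B1←B0: walk · to B0
  B1←B2: walk B2→B1 to B0
  B1←B3: walk B3→B1 to B0
  B3←B1: walk · to B1
  B3←B2: walk B2 to B1
  B4←B2: walk B2 to B1
  B4←B3: walk B3 to B1
  DF(B0)=∅
  DF(B1)={B1}
  DF(B2)={B1,B3,B4}
  DF(B3)={B1,B4}
  DF(B4)=∅

φ for j: defs {B0,B2,B4}
  DF⁺ = {B1,B3,B4}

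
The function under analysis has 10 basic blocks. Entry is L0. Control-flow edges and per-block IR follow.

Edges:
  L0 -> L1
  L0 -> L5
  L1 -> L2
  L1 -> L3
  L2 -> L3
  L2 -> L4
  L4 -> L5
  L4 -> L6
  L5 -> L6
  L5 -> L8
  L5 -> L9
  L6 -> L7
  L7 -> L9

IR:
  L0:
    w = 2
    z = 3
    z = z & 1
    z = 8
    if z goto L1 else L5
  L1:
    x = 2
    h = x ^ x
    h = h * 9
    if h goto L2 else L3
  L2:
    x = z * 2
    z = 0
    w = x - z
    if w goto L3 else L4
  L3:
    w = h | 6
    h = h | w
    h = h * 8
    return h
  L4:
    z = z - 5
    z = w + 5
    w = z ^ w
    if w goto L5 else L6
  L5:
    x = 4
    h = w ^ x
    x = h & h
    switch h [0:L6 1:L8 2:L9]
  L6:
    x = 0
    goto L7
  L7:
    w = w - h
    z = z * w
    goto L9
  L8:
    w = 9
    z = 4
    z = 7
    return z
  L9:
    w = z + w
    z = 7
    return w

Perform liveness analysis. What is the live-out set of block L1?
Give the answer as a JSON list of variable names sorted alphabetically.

Answer: ["h", "z"]

Analysis:
Block summaries:
  L0: def={w,z} ue=∅
  L1: def={h,x} ue=∅
  L2: def={w,x,z} ue={z}
  L3: def={h,w} ue={h}
  L4: def={w,z} ue={w,z}
  L5: def={h,x} ue={w}
  L6: def={x} ue=∅
  L7: def={w,z} ue={h,w,z}
  L8: def={w,z} ue=∅
  L9: def={w,z} ue={w,z}

Backward fixpoint:
  L0 li=∅ lo={w,z}
  L1 li={z} lo={h,z}
  L2 li={h,z} lo={h,w,z}
  L3 li={h} lo=∅
  L4 li={h,w,z} lo={h,w,z}
  L5 li={w,z} lo={h,w,z}
  L6 li={h,w,z} lo={h,w,z}
  L7 li={h,w,z} lo={w,z}
  L8 li=∅ lo=∅
  L9 li={w,z} lo=∅

live-out(L1) = ["h", "z"]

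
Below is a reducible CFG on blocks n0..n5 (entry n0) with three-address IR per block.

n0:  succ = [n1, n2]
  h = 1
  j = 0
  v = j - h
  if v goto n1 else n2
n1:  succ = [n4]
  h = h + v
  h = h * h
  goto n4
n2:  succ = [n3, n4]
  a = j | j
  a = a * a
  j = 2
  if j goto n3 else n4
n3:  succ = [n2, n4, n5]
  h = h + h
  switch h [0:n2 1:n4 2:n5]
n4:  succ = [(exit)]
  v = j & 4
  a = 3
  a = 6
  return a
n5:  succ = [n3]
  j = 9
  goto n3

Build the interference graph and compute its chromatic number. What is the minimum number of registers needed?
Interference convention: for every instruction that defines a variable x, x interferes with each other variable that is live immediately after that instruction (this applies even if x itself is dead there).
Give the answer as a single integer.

def/use:
  n0: {h,j,v} / ∅
  n1: {h} / {h,v}
  n2: {a,j} / {j}
  n3: {h} / {h}
  n4: {a,v} / {j}
  n5: {j} / ∅

Backward fixpoint:
  n0 li=∅ lo={h,j,v}
  n1 li={h,j,v} lo={j}
  n2 li={h,j} lo={h,j}
  n3 li={h,j} lo={h,j}
  n4 li={j} lo=∅
  n5 li={h} lo={h,j}

Interfere edges:
  a: {h}
  h: {a,j,v}
  j: {h,v}
  v: {h,j}

Colouring:
  lower bound: {h,j,v} mutually conflict ⇒ χ ≥ 3
  assign a→r1 h→r0 j→r1 v→r2 — no edge inside a register ⇒ χ ≤ 3
  χ = 3

Answer: 3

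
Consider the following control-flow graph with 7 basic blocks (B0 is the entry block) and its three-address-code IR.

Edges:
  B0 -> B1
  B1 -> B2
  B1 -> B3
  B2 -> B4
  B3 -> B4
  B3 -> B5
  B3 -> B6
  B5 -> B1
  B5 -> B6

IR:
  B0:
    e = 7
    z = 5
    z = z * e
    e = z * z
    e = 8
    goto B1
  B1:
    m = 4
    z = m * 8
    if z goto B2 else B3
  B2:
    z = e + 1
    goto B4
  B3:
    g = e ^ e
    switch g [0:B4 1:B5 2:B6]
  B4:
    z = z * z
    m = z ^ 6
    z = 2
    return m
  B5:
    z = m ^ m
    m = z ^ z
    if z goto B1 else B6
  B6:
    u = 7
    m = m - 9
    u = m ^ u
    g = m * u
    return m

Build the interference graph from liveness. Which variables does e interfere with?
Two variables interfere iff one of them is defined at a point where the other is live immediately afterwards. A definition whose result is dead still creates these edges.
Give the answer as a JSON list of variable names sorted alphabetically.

Answer: ["g", "m", "z"]

Analysis:
Per-block:
  B0 def {e,z} use ∅
  B1 def {m,z} use ∅
  B2 def {z} use {e}
  B3 def {g} use {e}
  B4 def {m,z} use {z}
  B5 def {m,z} use {m}
  B6 def {g,m,u} use {m}

Live sets:
  live B0: ∅→{e}
  live B1: {e}→{e,m,z}
  live B2: {e}→{z}
  live B3: {e,m,z}→{e,m,z}
  live B4: {z}→∅
  live B5: {e,m}→{e,m}
  live B6: {m}→∅

Interference:
  e: {g,m,z}
  g: {e,m,z}
  m: {e,g,u,z}
  u: {m}
  z: {e,g,m}

N(e) = ["g", "m", "z"]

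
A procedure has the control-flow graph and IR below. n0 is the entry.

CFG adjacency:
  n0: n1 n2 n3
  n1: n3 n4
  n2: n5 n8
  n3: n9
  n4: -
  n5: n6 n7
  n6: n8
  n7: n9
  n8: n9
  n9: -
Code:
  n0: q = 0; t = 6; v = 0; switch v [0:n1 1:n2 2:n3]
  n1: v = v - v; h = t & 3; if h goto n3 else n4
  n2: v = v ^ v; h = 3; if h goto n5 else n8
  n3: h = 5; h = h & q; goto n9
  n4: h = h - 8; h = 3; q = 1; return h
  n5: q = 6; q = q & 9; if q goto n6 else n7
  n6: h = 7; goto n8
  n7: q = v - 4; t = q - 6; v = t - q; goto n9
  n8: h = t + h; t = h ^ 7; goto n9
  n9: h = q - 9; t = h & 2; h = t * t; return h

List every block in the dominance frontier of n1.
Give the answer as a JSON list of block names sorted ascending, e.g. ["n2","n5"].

idom tree: n1←n0 n2←n0 n3←n0 n4←n1 n5←n2 n6←n5 n7←n5 n8←n2 n9←n0
Dom at joins:
  n3: preds {n0,n1}: {n0} ∩ {n0,n1} = {n0}; idom=n0
  n8: preds {n2,n6}: {n0,n2} ∩ {n0,n2,n5,n6} = {n0,n2}; idom=n2
  n9: preds {n3,n7,n8}: {n0,n3} ∩ {n0,n2,n5,n7} ∩ {n0,n2,n8} = {n0}; idom=n0

DF derivation:
  n3←n0: walk · to n0
  n3←n1: walk n1 to n0
  n8←n2: walk · to n2
  n8←n6: walk n6→n5 to n2
  n9←n3: walk n3 to n0
  n9←n7: walk n7→n5→n2 to n0
  n9←n8: walk n8→n2 to n0
  n0 → ∅
  n1 → {n3}
  n2 → {n9}
  n3 → {n9}
  n4 → ∅
  n5 → {n8,n9}
  n6 → {n8}
  n7 → {n9}
  n8 → {n9}
  n9 → ∅

DF(n1) = ["n3"]

Answer: ["n3"]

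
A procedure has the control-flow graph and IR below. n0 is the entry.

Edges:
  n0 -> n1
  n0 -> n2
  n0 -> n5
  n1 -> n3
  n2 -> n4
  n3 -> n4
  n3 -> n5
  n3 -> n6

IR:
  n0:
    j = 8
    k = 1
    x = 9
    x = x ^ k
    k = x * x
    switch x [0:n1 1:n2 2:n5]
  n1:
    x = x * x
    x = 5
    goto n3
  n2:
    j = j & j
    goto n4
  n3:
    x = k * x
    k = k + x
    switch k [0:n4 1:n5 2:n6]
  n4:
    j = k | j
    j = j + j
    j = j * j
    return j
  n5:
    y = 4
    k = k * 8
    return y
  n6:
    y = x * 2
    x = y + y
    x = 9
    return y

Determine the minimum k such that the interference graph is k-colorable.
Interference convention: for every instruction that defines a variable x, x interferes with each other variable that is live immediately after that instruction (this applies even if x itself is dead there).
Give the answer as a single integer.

Block summaries:
  n0: {j,k,x} / ∅
  n1: {x} / {x}
  n2: {j} / {j}
  n3: {k,x} / {k,x}
  n4: {j} / {j,k}
  n5: {k,y} / {k}
  n6: {x,y} / {x}

Live sets:
  n0 li=∅ lo={j,k,x}
  n1 li={j,k,x} lo={j,k,x}
  n2 li={j,k} lo={j,k}
  n3 li={j,k,x} lo={j,k,x}
  n4 li={j,k} lo=∅
  n5 li={k} lo=∅
  n6 li={x} lo=∅

Conflict graph:
  j↔{k,x}
  k↔{j,x,y}
  x↔{j,k,y}
  y↔{k,x}

Registers:
  {j,k,x} pairwise interfere (3-clique) ⇒ χ ≥ 3
  3-colouring: r0={k}  r1={x}  r2={j,y}
  χ = 3

Answer: 3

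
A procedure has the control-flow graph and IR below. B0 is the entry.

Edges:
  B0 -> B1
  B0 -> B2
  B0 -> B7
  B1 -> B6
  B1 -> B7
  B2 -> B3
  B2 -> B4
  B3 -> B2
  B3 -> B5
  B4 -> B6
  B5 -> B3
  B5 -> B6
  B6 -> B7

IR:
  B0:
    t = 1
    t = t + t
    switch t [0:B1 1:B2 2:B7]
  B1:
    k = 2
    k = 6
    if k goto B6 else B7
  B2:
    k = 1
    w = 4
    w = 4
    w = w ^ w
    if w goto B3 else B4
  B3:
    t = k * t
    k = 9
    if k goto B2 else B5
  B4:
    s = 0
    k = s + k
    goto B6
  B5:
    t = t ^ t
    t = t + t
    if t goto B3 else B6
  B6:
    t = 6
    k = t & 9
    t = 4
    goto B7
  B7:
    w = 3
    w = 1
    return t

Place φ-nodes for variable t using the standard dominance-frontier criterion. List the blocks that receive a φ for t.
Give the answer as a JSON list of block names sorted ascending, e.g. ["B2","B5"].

idom tree: B1←B0 B2←B0 B3←B2 B4←B2 B5←B3 B6←B0 B7←B0
Dom at joins:
  B2: preds {B0,B3}: {B0} ∩ {B0,B2,B3} = {B0}; idom=B0
  B3: preds {B2,B5}: {B0,B2} ∩ {B0,B2,B3,B5} = {B0,B2}; idom=B2
  B6: preds {B1,B4,B5}: {B0,B1} ∩ {B0,B2,B4} ∩ {B0,B2,B3,B5} = {B0}; idom=B0
  B7: preds {B0,B1,B6}: {B0} ∩ {B0,B1} ∩ {B0,B6} = {B0}; idom=B0

DF derivation:
  join B2 pred B0: · stop@B0
  join B2 pred B3: B3→B2 stop@B0
  join B3 pred B2: · stop@B2
  join B3 pred B5: B5→B3 stop@B2
  join B6 pred B1: B1 stop@B0
  join B6 pred B4: B4→B2 stop@B0
  join B6 pred B5: B5→B3→B2 stop@B0
  join B7 pred B0: · stop@B0
  join B7 pred B1: B1 stop@B0
  join B7 pred B6: B6 stop@B0
  B0: DF=∅
  B1: DF={B6,B7}
  B2: DF={B2,B6}
  B3: DF={B2,B3,B6}
  B4: DF={B6}
  B5: DF={B3,B6}
  B6: DF={B7}
  B7: DF=∅

φ for t: defs {B0,B3,B5,B6}
  DF⁺ = {B2,B3,B6,B7}

Answer: ["B2", "B3", "B6", "B7"]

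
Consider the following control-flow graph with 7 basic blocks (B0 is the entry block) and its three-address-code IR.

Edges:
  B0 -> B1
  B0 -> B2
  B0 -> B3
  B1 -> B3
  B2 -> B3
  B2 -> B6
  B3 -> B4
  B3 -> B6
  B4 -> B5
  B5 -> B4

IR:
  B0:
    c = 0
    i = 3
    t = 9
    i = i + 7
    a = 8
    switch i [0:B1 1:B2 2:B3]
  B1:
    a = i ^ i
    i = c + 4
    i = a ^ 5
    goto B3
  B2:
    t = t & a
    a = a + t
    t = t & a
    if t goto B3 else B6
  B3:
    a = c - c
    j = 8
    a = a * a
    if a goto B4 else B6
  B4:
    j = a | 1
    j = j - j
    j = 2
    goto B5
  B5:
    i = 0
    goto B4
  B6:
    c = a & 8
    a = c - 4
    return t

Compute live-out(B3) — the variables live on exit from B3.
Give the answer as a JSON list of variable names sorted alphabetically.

Answer: ["a", "t"]

Analysis:
def/use:
  B0: {a,c,i,t} / ∅
  B1: {a,i} / {c,i}
  B2: {a,t} / {a,t}
  B3: {a,j} / {c}
  B4: {j} / {a}
  B5: {i} / ∅
  B6: {a,c} / {a,t}

Backward fixpoint:
  B0 li=∅ lo={a,c,i,t}
  B1 li={c,i,t} lo={c,t}
  B2 li={a,c,t} lo={a,c,t}
  B3 li={c,t} lo={a,t}
  B4 li={a} lo={a}
  B5 li={a} lo={a}
  B6 li={a,t} lo=∅

live-out(B3) = ["a", "t"]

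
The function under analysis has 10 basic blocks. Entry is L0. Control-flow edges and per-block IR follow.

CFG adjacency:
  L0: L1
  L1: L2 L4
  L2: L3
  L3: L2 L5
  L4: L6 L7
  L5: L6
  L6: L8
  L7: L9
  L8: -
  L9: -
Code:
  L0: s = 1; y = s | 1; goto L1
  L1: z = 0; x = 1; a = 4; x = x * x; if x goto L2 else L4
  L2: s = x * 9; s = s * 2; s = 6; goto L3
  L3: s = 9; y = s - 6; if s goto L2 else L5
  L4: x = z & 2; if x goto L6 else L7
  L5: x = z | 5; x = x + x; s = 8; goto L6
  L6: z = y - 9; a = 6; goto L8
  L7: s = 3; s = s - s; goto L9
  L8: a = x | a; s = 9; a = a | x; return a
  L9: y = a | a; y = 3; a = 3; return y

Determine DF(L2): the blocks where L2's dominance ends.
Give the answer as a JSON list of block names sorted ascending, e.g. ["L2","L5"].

Answer: ["L2", "L6"]

Derivation:
idom tree: L1←L0 L2←L1 L3←L2 L4←L1 L5←L3 L6←L1 L7←L4 L8←L6 L9←L7
Dom∩ at merges:
  L2: preds {L1,L3}: {L0,L1} ∩ {L0,L1,L2,L3} = {L0,L1}; idom=L1
  L6: preds {L4,L5}: {L0,L1,L4} ∩ {L0,L1,L2,L3,L5} = {L0,L1}; idom=L1

DF walk-up:
  L2←L1: walk · to L1
  L2←L3: walk L3→L2 to L1
  L6←L4: walk L4 to L1
  L6←L5: walk L5→L3→L2 to L1
  DF(L0)=∅
  DF(L1)=∅
  DF(L2)={L2,L6}
  DF(L3)={L2,L6}
  DF(L4)={L6}
  DF(L5)={L6}
  DF(L6)=∅
  DF(L7)=∅
  DF(L8)=∅
  DF(L9)=∅

DF(L2) = ["L2", "L6"]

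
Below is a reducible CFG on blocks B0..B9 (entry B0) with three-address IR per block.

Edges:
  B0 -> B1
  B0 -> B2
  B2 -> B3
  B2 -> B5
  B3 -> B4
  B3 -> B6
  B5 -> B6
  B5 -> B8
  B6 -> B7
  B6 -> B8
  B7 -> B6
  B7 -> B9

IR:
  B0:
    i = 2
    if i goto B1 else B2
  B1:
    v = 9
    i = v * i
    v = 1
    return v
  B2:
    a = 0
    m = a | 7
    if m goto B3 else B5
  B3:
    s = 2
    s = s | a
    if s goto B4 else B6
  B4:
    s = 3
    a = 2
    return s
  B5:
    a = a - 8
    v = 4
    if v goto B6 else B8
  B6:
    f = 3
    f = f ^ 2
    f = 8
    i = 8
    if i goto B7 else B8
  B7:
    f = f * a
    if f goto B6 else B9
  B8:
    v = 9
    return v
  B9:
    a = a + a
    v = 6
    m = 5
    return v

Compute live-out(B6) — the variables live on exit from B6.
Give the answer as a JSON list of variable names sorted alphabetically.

Per-block:
  B0 def {i} use ∅
  B1 def {i,v} use {i}
  B2 def {a,m} use ∅
  B3 def {s} use {a}
  B4 def {a,s} use ∅
  B5 def {a,v} use {a}
  B6 def {f,i} use ∅
  B7 def {f} use {a,f}
  B8 def {v} use ∅
  B9 def {a,m,v} use {a}

Live sets:
  B0 li=∅ lo={i}
  B1 li={i} lo=∅
  B2 li=∅ lo={a}
  B3 li={a} lo={a}
  B4 li=∅ lo=∅
  B5 li={a} lo={a}
  B6 li={a} lo={a,f}
  B7 li={a,f} lo={a}
  B8 li=∅ lo=∅
  B9 li={a} lo=∅

live-out(B6) = ["a", "f"]

Answer: ["a", "f"]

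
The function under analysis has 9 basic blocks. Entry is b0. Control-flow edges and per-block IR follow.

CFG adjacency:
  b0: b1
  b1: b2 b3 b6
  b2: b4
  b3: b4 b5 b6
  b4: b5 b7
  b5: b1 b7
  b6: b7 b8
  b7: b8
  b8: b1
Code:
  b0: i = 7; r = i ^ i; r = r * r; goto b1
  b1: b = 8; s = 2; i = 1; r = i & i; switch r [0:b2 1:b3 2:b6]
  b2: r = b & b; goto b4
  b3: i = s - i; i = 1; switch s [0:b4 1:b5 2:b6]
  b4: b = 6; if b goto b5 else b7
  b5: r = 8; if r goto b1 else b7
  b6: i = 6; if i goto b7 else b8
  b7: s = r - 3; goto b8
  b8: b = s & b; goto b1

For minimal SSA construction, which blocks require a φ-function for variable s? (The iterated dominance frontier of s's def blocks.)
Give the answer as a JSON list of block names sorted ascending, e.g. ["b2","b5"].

Answer: ["b1", "b8"]

Working:
idom tree: b1←b0 b2←b1 b3←b1 b4←b1 b5←b1 b6←b1 b7←b1 b8←b1
Dom at joins:
  b1: preds {b0,b5,b8}: {b0} ∩ {b0,b1,b5} ∩ {b0,b1,b8} = {b0}; idom=b0
  b4: preds {b2,b3}: {b0,b1,b2} ∩ {b0,b1,b3} = {b0,b1}; idom=b1
  b5: preds {b3,b4}: {b0,b1,b3} ∩ {b0,b1,b4} = {b0,b1}; idom=b1
  b6: preds {b1,b3}: {b0,b1} ∩ {b0,b1,b3} = {b0,b1}; idom=b1
  b7: preds {b4,b5,b6}: {b0,b1,b4} ∩ {b0,b1,b5} ∩ {b0,b1,b6} = {b0,b1}; idom=b1
  b8: preds {b6,b7}: {b0,b1,b6} ∩ {b0,b1,b7} = {b0,b1}; idom=b1

Frontier:
  b1←b0: walk · to b0
  b1←b5: walk b5→b1 to b0
  b1←b8: walk b8→b1 to b0
  b4←b2: walk b2 to b1
  b4←b3: walk b3 to b1
  b5←b3: walk b3 to b1
  b5←b4: walk b4 to b1
  b6←b1: walk · to b1
  b6←b3: walk b3 to b1
  b7←b4: walk b4 to b1
  b7←b5: walk b5 to b1
  b7←b6: walk b6 to b1
  b8←b6: walk b6 to b1
  b8←b7: walk b7 to b1
  DF(b0)=∅
  DF(b1)={b1}
  DF(b2)={b4}
  DF(b3)={b4,b5,b6}
  DF(b4)={b5,b7}
  DF(b5)={b1,b7}
  DF(b6)={b7,b8}
  DF(b7)={b8}
  DF(b8)={b1}

φ for s: defs {b1,b7}
  DF⁺ = {b1,b8}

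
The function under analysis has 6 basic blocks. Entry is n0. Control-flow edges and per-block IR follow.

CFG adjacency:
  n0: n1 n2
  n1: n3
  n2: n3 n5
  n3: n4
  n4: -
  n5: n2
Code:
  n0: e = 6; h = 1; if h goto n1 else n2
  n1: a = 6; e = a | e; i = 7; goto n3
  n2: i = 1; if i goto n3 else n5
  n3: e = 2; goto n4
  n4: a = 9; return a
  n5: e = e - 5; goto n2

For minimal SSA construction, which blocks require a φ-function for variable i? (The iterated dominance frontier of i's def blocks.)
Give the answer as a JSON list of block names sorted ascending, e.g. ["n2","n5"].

idom tree: n1←n0 n2←n0 n3←n0 n4←n3 n5←n2
Dom at joins:
  n2: preds {n0,n5}: {n0} ∩ {n0,n2,n5} = {n0}; idom=n0
  n3: preds {n1,n2}: {n0,n1} ∩ {n0,n2} = {n0}; idom=n0

DF walk-up:
  join n2 pred n0: · stop@n0
  join n2 pred n5: n5→n2 stop@n0
  join n3 pred n1: n1 stop@n0
  join n3 pred n2: n2 stop@n0
  n0: DF=∅
  n1: DF={n3}
  n2: DF={n2,n3}
  n3: DF=∅
  n4: DF=∅
  n5: DF={n2}

φ for i: defs {n1,n2}
  DF⁺ = {n2,n3}

Answer: ["n2", "n3"]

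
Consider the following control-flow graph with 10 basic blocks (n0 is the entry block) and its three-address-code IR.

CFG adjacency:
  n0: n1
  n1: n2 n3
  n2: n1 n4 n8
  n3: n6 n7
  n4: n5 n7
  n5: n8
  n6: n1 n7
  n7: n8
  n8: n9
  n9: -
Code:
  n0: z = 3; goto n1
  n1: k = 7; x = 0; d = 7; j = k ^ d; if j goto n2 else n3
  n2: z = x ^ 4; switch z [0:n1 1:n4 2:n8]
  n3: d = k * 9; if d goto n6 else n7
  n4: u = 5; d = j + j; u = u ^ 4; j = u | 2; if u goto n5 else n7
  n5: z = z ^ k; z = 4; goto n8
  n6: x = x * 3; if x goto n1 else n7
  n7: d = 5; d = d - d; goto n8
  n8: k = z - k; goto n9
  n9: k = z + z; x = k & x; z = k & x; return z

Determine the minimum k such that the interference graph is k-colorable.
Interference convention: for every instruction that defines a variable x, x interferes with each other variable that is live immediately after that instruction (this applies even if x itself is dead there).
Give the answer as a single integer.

Answer: 5

Working:
Block summaries:
  n0 def {z} use ∅
  n1 def {d,j,k,x} use ∅
  n2 def {z} use {x}
  n3 def {d} use {k}
  n4 def {d,j,u} use {j}
  n5 def {z} use {k,z}
  n6 def {x} use {x}
  n7 def {d} use ∅
  n8 def {k} use {k,z}
  n9 def {k,x,z} use {x,z}

Backward fixpoint:
  live n0: ∅→{z}
  live n1: {z}→{j,k,x,z}
  live n2: {j,k,x}→{j,k,x,z}
  live n3: {k,x,z}→{k,x,z}
  live n4: {j,k,x,z}→{k,x,z}
  live n5: {k,x,z}→{k,x,z}
  live n6: {k,x,z}→{k,x,z}
  live n7: {k,x,z}→{k,x,z}
  live n8: {k,x,z}→{x,z}
  live n9: {x,z}→∅

Conflict graph:
  d↔{k,u,x,z}
  j↔{k,u,x,z}
  k↔{d,j,u,x,z}
  u↔{d,j,k,x,z}
  x↔{d,j,k,u,z}
  z↔{d,j,k,u,x}

Chromatic number:
  clique {d,k,u,x,z} ⇒ need ≥ 5
  assign d→r4 j→r4 k→r0 u→r1 x→r2 z→r3 — no edge inside a register ⇒ χ ≤ 5
  χ = 5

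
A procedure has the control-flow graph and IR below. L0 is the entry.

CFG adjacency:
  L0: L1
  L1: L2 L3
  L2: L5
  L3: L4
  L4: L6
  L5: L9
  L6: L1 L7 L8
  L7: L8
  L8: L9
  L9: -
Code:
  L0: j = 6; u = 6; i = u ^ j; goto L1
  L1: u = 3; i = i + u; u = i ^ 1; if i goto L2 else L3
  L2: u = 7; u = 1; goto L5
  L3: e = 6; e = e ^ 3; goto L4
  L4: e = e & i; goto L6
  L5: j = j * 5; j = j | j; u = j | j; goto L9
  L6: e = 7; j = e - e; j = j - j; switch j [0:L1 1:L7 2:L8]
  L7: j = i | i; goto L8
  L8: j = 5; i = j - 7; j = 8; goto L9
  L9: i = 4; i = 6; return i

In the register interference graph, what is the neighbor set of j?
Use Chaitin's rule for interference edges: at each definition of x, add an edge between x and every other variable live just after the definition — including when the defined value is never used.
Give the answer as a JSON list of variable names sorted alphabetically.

Answer: ["i", "u"]

Derivation:
def/use:
  L0: def={i,j,u} ue=∅
  L1: def={i,u} ue={i}
  L2: def={u} ue=∅
  L3: def={e} ue=∅
  L4: def={e} ue={e,i}
  L5: def={j,u} ue={j}
  L6: def={e,j} ue=∅
  L7: def={j} ue={i}
  L8: def={i,j} ue=∅
  L9: def={i} ue=∅

Backward fixpoint:
  L0: in=∅ out={i,j}
  L1: in={i,j} out={i,j}
  L2: in={j} out={j}
  L3: in={i} out={e,i}
  L4: in={e,i} out={i}
  L5: in={j} out=∅
  L6: in={i} out={i,j}
  L7: in={i} out=∅
  L8: in=∅ out=∅
  L9: in=∅ out=∅

Interference:
  e: {i}
  i: {e,j,u}
  j: {i,u}
  u: {i,j}

N(j) = ["i", "u"]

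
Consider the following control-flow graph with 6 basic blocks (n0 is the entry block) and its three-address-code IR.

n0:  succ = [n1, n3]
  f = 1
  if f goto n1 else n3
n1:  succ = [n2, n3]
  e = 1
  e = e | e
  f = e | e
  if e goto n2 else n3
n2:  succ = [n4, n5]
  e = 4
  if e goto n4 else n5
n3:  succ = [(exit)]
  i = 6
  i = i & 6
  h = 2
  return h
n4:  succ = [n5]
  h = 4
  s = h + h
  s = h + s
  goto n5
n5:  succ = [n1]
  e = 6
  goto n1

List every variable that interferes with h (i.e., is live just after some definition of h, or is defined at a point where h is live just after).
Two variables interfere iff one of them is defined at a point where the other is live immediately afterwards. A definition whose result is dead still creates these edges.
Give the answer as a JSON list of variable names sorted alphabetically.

Answer: ["s"]

Derivation:
Block summaries:
  n0: {f} / ∅
  n1: {e,f} / ∅
  n2: {e} / ∅
  n3: {h,i} / ∅
  n4: {h,s} / ∅
  n5: {e} / ∅

Live sets:
  n0 li=∅ lo=∅
  n1 li=∅ lo=∅
  n2 li=∅ lo=∅
  n3 li=∅ lo=∅
  n4 li=∅ lo=∅
  n5 li=∅ lo=∅

Interfere edges:
  e↔{f}
  f↔{e}
  h↔{s}
  i↔∅
  s↔{h}

N(h) = ["s"]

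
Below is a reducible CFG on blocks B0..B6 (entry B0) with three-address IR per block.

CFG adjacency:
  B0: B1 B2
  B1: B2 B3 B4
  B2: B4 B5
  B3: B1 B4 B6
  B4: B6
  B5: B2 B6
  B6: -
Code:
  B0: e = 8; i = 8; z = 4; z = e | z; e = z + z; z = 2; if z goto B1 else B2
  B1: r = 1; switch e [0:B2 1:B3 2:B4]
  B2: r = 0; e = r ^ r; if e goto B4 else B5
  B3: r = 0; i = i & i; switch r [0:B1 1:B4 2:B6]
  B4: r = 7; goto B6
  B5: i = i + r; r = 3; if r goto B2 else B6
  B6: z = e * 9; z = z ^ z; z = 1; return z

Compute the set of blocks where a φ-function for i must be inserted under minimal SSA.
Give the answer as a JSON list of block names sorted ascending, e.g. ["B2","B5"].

idom tree: B1←B0 B2←B0 B3←B1 B4←B0 B5←B2 B6←B0
Join-block Dom:
  B1: preds {B0,B3}: {B0} ∩ {B0,B1,B3} = {B0}; idom=B0
  B2: preds {B0,B1,B5}: {B0} ∩ {B0,B1} ∩ {B0,B2,B5} = {B0}; idom=B0
  B4: preds {B1,B2,B3}: {B0,B1} ∩ {B0,B2} ∩ {B0,B1,B3} = {B0}; idom=B0
  B6: preds {B3,B4,B5}: {B0,B1,B3} ∩ {B0,B4} ∩ {B0,B2,B5} = {B0}; idom=B0

DF walk-up:
  join B1 pred B0: · stop@B0
  join B1 pred B3: B3→B1 stop@B0
  join B2 pred B0: · stop@B0
  join B2 pred B1: B1 stop@B0
  join B2 pred B5: B5→B2 stop@B0
  join B4 pred B1: B1 stop@B0
  join B4 pred B2: B2 stop@B0
  join B4 pred B3: B3→B1 stop@B0
  join B6 pred B3: B3→B1 stop@B0
  join B6 pred B4: B4 stop@B0
  join B6 pred B5: B5→B2 stop@B0
  DF(B0)=∅
  DF(B1)={B1,B2,B4,B6}
  DF(B2)={B2,B4,B6}
  DF(B3)={B1,B4,B6}
  DF(B4)={B6}
  DF(B5)={B2,B6}
  DF(B6)=∅

φ for i: defs {B0,B3,B5}
  DF⁺ = {B1,B2,B4,B6}

Answer: ["B1", "B2", "B4", "B6"]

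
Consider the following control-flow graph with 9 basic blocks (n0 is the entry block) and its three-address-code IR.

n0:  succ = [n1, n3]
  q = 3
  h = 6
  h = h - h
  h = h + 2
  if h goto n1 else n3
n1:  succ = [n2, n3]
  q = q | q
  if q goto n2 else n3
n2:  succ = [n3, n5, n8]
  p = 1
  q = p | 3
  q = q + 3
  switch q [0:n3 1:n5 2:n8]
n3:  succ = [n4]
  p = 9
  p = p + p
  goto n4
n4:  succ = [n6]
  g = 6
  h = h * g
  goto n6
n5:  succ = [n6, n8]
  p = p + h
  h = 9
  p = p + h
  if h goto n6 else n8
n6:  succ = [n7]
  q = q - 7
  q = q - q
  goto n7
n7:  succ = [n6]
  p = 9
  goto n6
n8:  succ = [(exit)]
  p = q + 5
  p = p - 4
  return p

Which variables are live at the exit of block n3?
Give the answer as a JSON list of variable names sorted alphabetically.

Answer: ["h", "q"]

Working:
Per-block:
  n0: def={h,q} ue=∅
  n1: def={q} ue={q}
  n2: def={p,q} ue=∅
  n3: def={p} ue=∅
  n4: def={g,h} ue={h}
  n5: def={h,p} ue={h,p}
  n6: def={q} ue={q}
  n7: def={p} ue=∅
  n8: def={p} ue={q}

Liveness:
  n0: in=∅ out={h,q}
  n1: in={h,q} out={h,q}
  n2: in={h} out={h,p,q}
  n3: in={h,q} out={h,q}
  n4: in={h,q} out={q}
  n5: in={h,p,q} out={q}
  n6: in={q} out={q}
  n7: in={q} out={q}
  n8: in={q} out=∅

live-out(n3) = ["h", "q"]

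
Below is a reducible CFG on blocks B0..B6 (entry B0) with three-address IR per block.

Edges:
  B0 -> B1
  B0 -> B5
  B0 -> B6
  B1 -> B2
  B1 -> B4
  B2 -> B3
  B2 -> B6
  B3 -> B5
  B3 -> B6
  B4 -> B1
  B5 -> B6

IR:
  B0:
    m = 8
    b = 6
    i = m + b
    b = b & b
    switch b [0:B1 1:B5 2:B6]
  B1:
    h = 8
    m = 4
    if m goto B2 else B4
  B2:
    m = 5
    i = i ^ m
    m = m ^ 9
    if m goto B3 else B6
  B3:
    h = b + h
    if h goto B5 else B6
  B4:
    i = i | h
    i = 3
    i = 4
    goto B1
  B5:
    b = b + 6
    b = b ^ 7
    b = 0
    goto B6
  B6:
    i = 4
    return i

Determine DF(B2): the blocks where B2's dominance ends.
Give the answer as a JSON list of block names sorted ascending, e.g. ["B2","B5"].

idom tree: B1←B0 B2←B1 B3←B2 B4←B1 B5←B0 B6←B0
Dom∩ at merges:
  B1: preds {B0,B4}: {B0} ∩ {B0,B1,B4} = {B0}; idom=B0
  B5: preds {B0,B3}: {B0} ∩ {B0,B1,B2,B3} = {B0}; idom=B0
  B6: preds {B0,B2,B3,B5}: {B0} ∩ {B0,B1,B2} ∩ {B0,B1,B2,B3} ∩ {B0,B5} = {B0}; idom=B0

DF walk-up:
  B1←B0: walk · to B0
  B1←B4: walk B4→B1 to B0
  B5←B0: walk · to B0
  B5←B3: walk B3→B2→B1 to B0
  B6←B0: walk · to B0
  B6←B2: walk B2→B1 to B0
  B6←B3: walk B3→B2→B1 to B0
  B6←B5: walk B5 to B0
  B0: DF=∅
  B1: DF={B1,B5,B6}
  B2: DF={B5,B6}
  B3: DF={B5,B6}
  B4: DF={B1}
  B5: DF={B6}
  B6: DF=∅

DF(B2) = ["B5", "B6"]

Answer: ["B5", "B6"]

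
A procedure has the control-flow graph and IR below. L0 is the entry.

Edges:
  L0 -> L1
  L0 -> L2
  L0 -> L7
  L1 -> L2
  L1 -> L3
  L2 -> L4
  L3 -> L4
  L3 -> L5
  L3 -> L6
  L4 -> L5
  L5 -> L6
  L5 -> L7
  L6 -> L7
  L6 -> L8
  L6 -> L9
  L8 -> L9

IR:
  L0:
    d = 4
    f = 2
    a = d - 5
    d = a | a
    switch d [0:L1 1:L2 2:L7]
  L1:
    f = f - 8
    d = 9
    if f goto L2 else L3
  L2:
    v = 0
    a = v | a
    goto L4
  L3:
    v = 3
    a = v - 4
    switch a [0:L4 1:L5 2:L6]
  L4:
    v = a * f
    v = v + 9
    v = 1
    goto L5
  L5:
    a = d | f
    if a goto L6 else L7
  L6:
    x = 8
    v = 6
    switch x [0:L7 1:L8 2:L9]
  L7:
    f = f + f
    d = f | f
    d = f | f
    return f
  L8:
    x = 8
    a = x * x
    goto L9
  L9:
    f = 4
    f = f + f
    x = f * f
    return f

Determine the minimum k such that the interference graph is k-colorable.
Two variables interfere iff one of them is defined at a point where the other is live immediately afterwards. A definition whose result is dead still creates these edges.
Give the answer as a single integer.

Answer: 4

Derivation:
def/use:
  L0: def={a,d,f} ue=∅
  L1: def={d,f} ue={f}
  L2: def={a,v} ue={a}
  L3: def={a,v} ue=∅
  L4: def={v} ue={a,f}
  L5: def={a} ue={d,f}
  L6: def={v,x} ue=∅
  L7: def={d,f} ue={f}
  L8: def={a,x} ue=∅
  L9: def={f,x} ue=∅

Live sets:
  L0 li=∅ lo={a,d,f}
  L1 li={a,f} lo={a,d,f}
  L2 li={a,d,f} lo={a,d,f}
  L3 li={d,f} lo={a,d,f}
  L4 li={a,d,f} lo={d,f}
  L5 li={d,f} lo={f}
  L6 li={f} lo={f}
  L7 li={f} lo=∅
  L8 li=∅ lo=∅
  L9 li=∅ lo=∅

Interference:
  a — {d,f,v}
  d — {a,f,v}
  f — {a,d,v,x}
  v — {a,d,f,x}
  x — {f,v}

Chromatic number:
  lower bound: {a,d,f,v} mutually conflict ⇒ χ ≥ 4
  4-colouring: c0={f}  c1={v}  c2={a,x}  c3={d}
  χ = 4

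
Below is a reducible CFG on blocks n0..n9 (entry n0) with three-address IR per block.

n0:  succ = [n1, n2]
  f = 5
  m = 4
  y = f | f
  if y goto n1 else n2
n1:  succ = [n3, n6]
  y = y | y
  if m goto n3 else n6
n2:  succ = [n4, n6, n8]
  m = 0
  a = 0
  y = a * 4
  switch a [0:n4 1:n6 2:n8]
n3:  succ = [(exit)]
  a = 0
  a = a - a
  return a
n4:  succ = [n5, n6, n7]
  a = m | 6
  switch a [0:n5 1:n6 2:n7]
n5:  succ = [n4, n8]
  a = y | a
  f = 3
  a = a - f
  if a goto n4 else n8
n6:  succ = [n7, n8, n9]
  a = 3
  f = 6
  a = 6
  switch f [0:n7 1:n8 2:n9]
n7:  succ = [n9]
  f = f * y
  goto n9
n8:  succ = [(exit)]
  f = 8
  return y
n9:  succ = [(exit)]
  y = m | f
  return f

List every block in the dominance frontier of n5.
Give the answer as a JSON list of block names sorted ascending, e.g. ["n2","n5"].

idom tree: n1←n0 n2←n0 n3←n1 n4←n2 n5←n4 n6←n0 n7←n0 n8←n0 n9←n0
Dom at joins:
  n4: preds {n2,n5}: {n0,n2} ∩ {n0,n2,n4,n5} = {n0,n2}; idom=n2
  n6: preds {n1,n2,n4}: {n0,n1} ∩ {n0,n2} ∩ {n0,n2,n4} = {n0}; idom=n0
  n7: preds {n4,n6}: {n0,n2,n4} ∩ {n0,n6} = {n0}; idom=n0
  n8: preds {n2,n5,n6}: {n0,n2} ∩ {n0,n2,n4,n5} ∩ {n0,n6} = {n0}; idom=n0
  n9: preds {n6,n7}: {n0,n6} ∩ {n0,n7} = {n0}; idom=n0

Frontier:
  n4←n2: walk · to n2
  n4←n5: walk n5→n4 to n2
  n6←n1: walk n1 to n0
  n6←n2: walk n2 to n0
  n6←n4: walk n4→n2 to n0
  n7←n4: walk n4→n2 to n0
  n7←n6: walk n6 to n0
  n8←n2: walk n2 to n0
  n8←n5: walk n5→n4→n2 to n0
  n8←n6: walk n6 to n0
  n9←n6: walk n6 to n0
  n9←n7: walk n7 to n0
  n0 → ∅
  n1 → {n6}
  n2 → {n6,n7,n8}
  n3 → ∅
  n4 → {n4,n6,n7,n8}
  n5 → {n4,n8}
  n6 → {n7,n8,n9}
  n7 → {n9}
  n8 → ∅
  n9 → ∅

DF(n5) = ["n4", "n8"]

Answer: ["n4", "n8"]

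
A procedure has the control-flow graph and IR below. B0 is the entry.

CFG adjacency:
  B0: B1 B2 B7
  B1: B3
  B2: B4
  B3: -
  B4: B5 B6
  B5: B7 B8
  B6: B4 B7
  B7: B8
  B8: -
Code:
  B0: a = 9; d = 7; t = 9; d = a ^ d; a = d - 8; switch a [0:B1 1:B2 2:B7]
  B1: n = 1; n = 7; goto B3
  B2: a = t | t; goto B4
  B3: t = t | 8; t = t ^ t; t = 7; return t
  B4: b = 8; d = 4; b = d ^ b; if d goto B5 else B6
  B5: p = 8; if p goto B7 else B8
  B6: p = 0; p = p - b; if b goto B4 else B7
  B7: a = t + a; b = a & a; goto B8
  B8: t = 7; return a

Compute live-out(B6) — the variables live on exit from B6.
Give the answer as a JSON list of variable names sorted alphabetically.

Answer: ["a", "t"]

Analysis:
Per-block:
  B0 def {a,d,t} use ∅
  B1 def {n} use ∅
  B2 def {a} use {t}
  B3 def {t} use {t}
  B4 def {b,d} use ∅
  B5 def {p} use ∅
  B6 def {p} use {b}
  B7 def {a,b} use {a,t}
  B8 def {t} use {a}

Live sets:
  B0 li=∅ lo={a,t}
  B1 li={t} lo={t}
  B2 li={t} lo={a,t}
  B3 li={t} lo=∅
  B4 li={a,t} lo={a,b,t}
  B5 li={a,t} lo={a,t}
  B6 li={a,b,t} lo={a,t}
  B7 li={a,t} lo={a}
  B8 li={a} lo=∅

live-out(B6) = ["a", "t"]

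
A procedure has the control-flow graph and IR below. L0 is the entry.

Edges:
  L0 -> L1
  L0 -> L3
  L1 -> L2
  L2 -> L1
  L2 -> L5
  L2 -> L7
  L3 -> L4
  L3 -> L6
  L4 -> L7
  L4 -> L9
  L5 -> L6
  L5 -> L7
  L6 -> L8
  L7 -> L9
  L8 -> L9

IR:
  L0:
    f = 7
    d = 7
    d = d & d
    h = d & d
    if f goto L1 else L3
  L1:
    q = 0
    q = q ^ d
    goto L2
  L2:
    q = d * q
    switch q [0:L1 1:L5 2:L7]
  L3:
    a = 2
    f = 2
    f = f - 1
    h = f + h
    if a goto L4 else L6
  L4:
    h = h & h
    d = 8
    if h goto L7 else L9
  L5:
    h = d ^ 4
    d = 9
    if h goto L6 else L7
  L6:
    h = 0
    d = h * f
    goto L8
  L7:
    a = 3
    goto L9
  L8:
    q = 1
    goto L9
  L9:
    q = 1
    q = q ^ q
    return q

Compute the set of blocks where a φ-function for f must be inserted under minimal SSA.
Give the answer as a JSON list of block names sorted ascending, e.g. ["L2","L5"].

idom tree: L1←L0 L2←L1 L3←L0 L4←L3 L5←L2 L6←L0 L7←L0 L8←L6 L9←L0
Dom at joins:
  L1: preds {L0,L2}: {L0} ∩ {L0,L1,L2} = {L0}; idom=L0
  L6: preds {L3,L5}: {L0,L3} ∩ {L0,L1,L2,L5} = {L0}; idom=L0
  L7: preds {L2,L4,L5}: {L0,L1,L2} ∩ {L0,L3,L4} ∩ {L0,L1,L2,L5} = {L0}; idom=L0
  L9: preds {L4,L7,L8}: {L0,L3,L4} ∩ {L0,L7} ∩ {L0,L6,L8} = {L0}; idom=L0

DF derivation:
  join L1 pred L0: · stop@L0
  join L1 pred L2: L2→L1 stop@L0
  join L6 pred L3: L3 stop@L0
  join L6 pred L5: L5→L2→L1 stop@L0
  join L7 pred L2: L2→L1 stop@L0
  join L7 pred L4: L4→L3 stop@L0
  join L7 pred L5: L5→L2→L1 stop@L0
  join L9 pred L4: L4→L3 stop@L0
  join L9 pred L7: L7 stop@L0
  join L9 pred L8: L8→L6 stop@L0
  L0: DF=∅
  L1: DF={L1,L6,L7}
  L2: DF={L1,L6,L7}
  L3: DF={L6,L7,L9}
  L4: DF={L7,L9}
  L5: DF={L6,L7}
  L6: DF={L9}
  L7: DF={L9}
  L8: DF={L9}
  L9: DF=∅

φ for f: defs {L0,L3}
  DF⁺ = {L6,L7,L9}

Answer: ["L6", "L7", "L9"]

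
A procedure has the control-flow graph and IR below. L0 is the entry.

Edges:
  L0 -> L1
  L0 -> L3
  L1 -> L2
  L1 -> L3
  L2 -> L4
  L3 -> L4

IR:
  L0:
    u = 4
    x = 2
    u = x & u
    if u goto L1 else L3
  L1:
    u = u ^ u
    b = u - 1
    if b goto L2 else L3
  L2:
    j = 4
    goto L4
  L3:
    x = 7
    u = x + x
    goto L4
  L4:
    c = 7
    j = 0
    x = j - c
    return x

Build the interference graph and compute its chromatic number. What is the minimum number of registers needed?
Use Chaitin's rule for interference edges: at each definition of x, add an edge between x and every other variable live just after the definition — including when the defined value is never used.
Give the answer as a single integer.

Answer: 2

Working:
def/use:
  L0: def={u,x} ue=∅
  L1: def={b,u} ue={u}
  L2: def={j} ue=∅
  L3: def={u,x} ue=∅
  L4: def={c,j,x} ue=∅

Backward fixpoint:
  L0 li=∅ lo={u}
  L1 li={u} lo=∅
  L2 li=∅ lo=∅
  L3 li=∅ lo=∅
  L4 li=∅ lo=∅

Conflict graph:
  b — ∅
  c — {j}
  j — {c}
  u — {x}
  x — {u}

Colouring:
  lower bound: {c,j} mutually conflict ⇒ χ ≥ 2
  2-colouring: c0={b,c,u}  c1={j,x}
  χ = 2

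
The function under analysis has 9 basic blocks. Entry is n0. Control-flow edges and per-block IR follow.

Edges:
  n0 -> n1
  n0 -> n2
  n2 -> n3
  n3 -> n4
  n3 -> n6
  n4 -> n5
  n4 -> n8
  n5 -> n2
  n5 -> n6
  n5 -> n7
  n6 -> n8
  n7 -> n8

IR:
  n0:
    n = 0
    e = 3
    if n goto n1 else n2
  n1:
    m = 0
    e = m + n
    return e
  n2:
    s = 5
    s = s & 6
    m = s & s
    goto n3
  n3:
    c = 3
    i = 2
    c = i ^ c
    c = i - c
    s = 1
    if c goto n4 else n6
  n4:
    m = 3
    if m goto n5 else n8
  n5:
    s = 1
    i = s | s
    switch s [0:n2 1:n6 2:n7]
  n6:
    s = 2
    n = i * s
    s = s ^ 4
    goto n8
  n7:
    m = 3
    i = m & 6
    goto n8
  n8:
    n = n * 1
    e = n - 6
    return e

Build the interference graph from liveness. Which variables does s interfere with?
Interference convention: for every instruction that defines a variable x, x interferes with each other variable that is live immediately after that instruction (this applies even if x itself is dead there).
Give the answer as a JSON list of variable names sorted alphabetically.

Answer: ["c", "i", "n"]

Analysis:
Block summaries:
  n0 def {e,n} use ∅
  n1 def {e,m} use {n}
  n2 def {m,s} use ∅
  n3 def {c,i,s} use ∅
  n4 def {m} use ∅
  n5 def {i,s} use ∅
  n6 def {n,s} use {i}
  n7 def {i,m} use ∅
  n8 def {e,n} use {n}

Live sets:
  n0: in=∅ out={n}
  n1: in={n} out=∅
  n2: in={n} out={n}
  n3: in={n} out={i,n}
  n4: in={n} out={n}
  n5: in={n} out={i,n}
  n6: in={i} out={n}
  n7: in={n} out={n}
  n8: in={n} out=∅

Interfere edges:
  c↔{i,n,s}
  e↔{n}
  i↔{c,n,s}
  m↔{n}
  n↔{c,e,i,m,s}
  s↔{c,i,n}

N(s) = ["c", "i", "n"]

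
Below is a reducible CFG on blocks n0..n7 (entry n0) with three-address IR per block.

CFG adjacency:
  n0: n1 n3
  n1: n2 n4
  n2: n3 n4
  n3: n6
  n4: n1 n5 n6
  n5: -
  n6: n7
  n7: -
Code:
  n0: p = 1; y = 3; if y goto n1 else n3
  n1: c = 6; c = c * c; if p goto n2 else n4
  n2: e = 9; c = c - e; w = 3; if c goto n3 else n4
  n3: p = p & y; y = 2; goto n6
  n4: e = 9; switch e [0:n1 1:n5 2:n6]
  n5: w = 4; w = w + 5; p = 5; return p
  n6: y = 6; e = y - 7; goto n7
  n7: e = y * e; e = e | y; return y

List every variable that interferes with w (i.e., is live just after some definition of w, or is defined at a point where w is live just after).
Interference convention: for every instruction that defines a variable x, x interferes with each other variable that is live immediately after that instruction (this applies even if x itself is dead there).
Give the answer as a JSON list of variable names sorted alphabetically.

Answer: ["c", "p", "y"]

Analysis:
def/use:
  n0: {p,y} / ∅
  n1: {c} / {p}
  n2: {c,e,w} / {c}
  n3: {p,y} / {p,y}
  n4: {e} / ∅
  n5: {p,w} / ∅
  n6: {e,y} / ∅
  n7: {e} / {e,y}

Live sets:
  live n0: ∅→{p,y}
  live n1: {p,y}→{c,p,y}
  live n2: {c,p,y}→{p,y}
  live n3: {p,y}→∅
  live n4: {p,y}→{p,y}
  live n5: ∅→∅
  live n6: ∅→{e,y}
  live n7: {e,y}→∅

Interference:
  c: {e,p,w,y}
  e: {c,p,y}
  p: {c,e,w,y}
  w: {c,p,y}
  y: {c,e,p,w}

N(w) = ["c", "p", "y"]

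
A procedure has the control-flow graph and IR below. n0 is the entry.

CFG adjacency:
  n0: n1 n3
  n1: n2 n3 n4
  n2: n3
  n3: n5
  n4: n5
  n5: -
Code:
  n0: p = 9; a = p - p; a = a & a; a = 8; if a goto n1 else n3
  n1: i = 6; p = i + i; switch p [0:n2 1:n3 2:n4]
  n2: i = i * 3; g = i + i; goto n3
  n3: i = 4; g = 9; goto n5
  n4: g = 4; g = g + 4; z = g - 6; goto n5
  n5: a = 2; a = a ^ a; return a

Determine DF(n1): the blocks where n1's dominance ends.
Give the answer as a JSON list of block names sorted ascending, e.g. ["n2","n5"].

idom tree: n1←n0 n2←n1 n3←n0 n4←n1 n5←n0
Dom∩ at merges:
  n3: preds {n0,n1,n2}: {n0} ∩ {n0,n1} ∩ {n0,n1,n2} = {n0}; idom=n0
  n5: preds {n3,n4}: {n0,n3} ∩ {n0,n1,n4} = {n0}; idom=n0

DF derivation:
  n3←n0: walk · to n0
  n3←n1: walk n1 to n0
  n3←n2: walk n2→n1 to n0
  n5←n3: walk n3 to n0
  n5←n4: walk n4→n1 to n0
  DF(n0)=∅
  DF(n1)={n3,n5}
  DF(n2)={n3}
  DF(n3)={n5}
  DF(n4)={n5}
  DF(n5)=∅

DF(n1) = ["n3", "n5"]

Answer: ["n3", "n5"]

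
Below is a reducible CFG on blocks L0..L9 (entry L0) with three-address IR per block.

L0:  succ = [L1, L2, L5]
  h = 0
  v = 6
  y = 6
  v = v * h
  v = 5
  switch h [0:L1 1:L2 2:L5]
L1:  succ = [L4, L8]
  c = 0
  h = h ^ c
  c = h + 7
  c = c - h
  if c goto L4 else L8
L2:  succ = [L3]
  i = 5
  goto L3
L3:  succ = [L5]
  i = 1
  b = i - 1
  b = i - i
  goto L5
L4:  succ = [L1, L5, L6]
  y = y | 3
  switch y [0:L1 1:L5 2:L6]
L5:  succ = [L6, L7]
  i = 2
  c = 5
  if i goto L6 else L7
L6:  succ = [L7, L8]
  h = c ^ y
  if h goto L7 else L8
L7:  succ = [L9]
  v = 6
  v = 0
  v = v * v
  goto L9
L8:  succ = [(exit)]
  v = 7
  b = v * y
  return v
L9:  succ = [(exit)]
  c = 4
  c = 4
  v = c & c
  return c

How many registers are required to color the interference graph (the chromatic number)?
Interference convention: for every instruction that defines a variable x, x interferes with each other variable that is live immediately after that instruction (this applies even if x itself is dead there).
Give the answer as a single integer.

Answer: 4

Derivation:
Block summaries:
  L0 def {h,v,y} use ∅
  L1 def {c,h} use {h}
  L2 def {i} use ∅
  L3 def {b,i} use ∅
  L4 def {y} use {y}
  L5 def {c,i} use ∅
  L6 def {h} use {c,y}
  L7 def {v} use ∅
  L8 def {b,v} use {y}
  L9 def {c,v} use ∅

Backward fixpoint:
  L0 li=∅ lo={h,y}
  L1 li={h,y} lo={c,h,y}
  L2 li={y} lo={y}
  L3 li={y} lo={y}
  L4 li={c,h,y} lo={c,h,y}
  L5 li={y} lo={c,y}
  L6 li={c,y} lo={y}
  L7 li=∅ lo=∅
  L8 li={y} lo=∅
  L9 li=∅ lo=∅

Conflict graph:
  b↔{i,v,y}
  c↔{h,i,v,y}
  h↔{c,v,y}
  i↔{b,c,y}
  v↔{b,c,h,y}
  y↔{b,c,h,i,v}

Chromatic number:
  clique {c,h,v,y} ⇒ need ≥ 4
  4-colouring: R0={y}  R1={b,c}  R2={i,v}  R3={h}
  χ = 4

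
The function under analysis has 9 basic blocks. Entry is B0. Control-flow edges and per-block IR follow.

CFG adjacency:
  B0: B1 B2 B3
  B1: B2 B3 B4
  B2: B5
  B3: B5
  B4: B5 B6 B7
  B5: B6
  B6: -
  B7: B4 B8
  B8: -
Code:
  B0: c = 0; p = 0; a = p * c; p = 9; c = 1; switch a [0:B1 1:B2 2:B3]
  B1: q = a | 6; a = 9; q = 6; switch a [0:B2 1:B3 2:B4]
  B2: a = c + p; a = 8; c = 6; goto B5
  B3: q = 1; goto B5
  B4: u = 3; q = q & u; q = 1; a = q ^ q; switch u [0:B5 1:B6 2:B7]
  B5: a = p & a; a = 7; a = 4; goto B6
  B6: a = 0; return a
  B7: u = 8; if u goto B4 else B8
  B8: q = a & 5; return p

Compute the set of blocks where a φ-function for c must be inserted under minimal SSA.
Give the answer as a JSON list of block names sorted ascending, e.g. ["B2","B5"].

Answer: ["B5", "B6"]

Working:
idom tree: B1←B0 B2←B0 B3←B0 B4←B1 B5←B0 B6←B0 B7←B4 B8←B7
Dom∩ at merges:
  B2: preds {B0,B1}: {B0} ∩ {B0,B1} = {B0}; idom=B0
  B3: preds {B0,B1}: {B0} ∩ {B0,B1} = {B0}; idom=B0
  B4: preds {B1,B7}: {B0,B1} ∩ {B0,B1,B4,B7} = {B0,B1}; idom=B1
  B5: preds {B2,B3,B4}: {B0,B2} ∩ {B0,B3} ∩ {B0,B1,B4} = {B0}; idom=B0
  B6: preds {B4,B5}: {B0,B1,B4} ∩ {B0,B5} = {B0}; idom=B0

Frontier:
  B2←B0: walk · to B0
  B2←B1: walk B1 to B0
  B3←B0: walk · to B0
  B3←B1: walk B1 to B0
  B4←B1: walk · to B1
  B4←B7: walk B7→B4 to B1
  B5←B2: walk B2 to B0
  B5←B3: walk B3 to B0
  B5←B4: walk B4→B1 to B0
  B6←B4: walk B4→B1 to B0
  B6←B5: walk B5 to B0
  B0: DF=∅
  B1: DF={B2,B3,B5,B6}
  B2: DF={B5}
  B3: DF={B5}
  B4: DF={B4,B5,B6}
  B5: DF={B6}
  B6: DF=∅
  B7: DF={B4}
  B8: DF=∅

φ for c: defs {B0,B2}
  DF⁺ = {B5,B6}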